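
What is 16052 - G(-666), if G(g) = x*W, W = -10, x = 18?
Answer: 16232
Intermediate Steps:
G(g) = -180 (G(g) = 18*(-10) = -180)
16052 - G(-666) = 16052 - 1*(-180) = 16052 + 180 = 16232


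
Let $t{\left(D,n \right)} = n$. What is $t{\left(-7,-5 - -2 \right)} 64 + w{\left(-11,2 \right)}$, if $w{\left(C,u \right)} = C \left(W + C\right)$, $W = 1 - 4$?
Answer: $-38$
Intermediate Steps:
$W = -3$
$w{\left(C,u \right)} = C \left(-3 + C\right)$
$t{\left(-7,-5 - -2 \right)} 64 + w{\left(-11,2 \right)} = \left(-5 - -2\right) 64 - 11 \left(-3 - 11\right) = \left(-5 + 2\right) 64 - -154 = \left(-3\right) 64 + 154 = -192 + 154 = -38$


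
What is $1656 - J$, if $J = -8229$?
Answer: $9885$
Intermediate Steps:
$1656 - J = 1656 - -8229 = 1656 + 8229 = 9885$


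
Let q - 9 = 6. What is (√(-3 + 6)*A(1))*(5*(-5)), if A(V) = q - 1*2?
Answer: -325*√3 ≈ -562.92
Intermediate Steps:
q = 15 (q = 9 + 6 = 15)
A(V) = 13 (A(V) = 15 - 1*2 = 15 - 2 = 13)
(√(-3 + 6)*A(1))*(5*(-5)) = (√(-3 + 6)*13)*(5*(-5)) = (√3*13)*(-25) = (13*√3)*(-25) = -325*√3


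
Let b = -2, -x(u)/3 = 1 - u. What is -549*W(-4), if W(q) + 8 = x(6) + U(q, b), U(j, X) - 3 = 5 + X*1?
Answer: -7137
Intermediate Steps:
x(u) = -3 + 3*u (x(u) = -3*(1 - u) = -3 + 3*u)
U(j, X) = 8 + X (U(j, X) = 3 + (5 + X*1) = 3 + (5 + X) = 8 + X)
W(q) = 13 (W(q) = -8 + ((-3 + 3*6) + (8 - 2)) = -8 + ((-3 + 18) + 6) = -8 + (15 + 6) = -8 + 21 = 13)
-549*W(-4) = -549*13 = -7137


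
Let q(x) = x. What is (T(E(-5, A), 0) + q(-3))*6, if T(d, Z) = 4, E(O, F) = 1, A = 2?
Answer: 6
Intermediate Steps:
(T(E(-5, A), 0) + q(-3))*6 = (4 - 3)*6 = 1*6 = 6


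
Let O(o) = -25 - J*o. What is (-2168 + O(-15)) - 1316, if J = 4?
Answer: -3449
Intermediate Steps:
O(o) = -25 - 4*o
(-2168 + O(-15)) - 1316 = (-2168 + (-25 - 4*(-15))) - 1316 = (-2168 + (-25 + 60)) - 1316 = (-2168 + 35) - 1316 = -2133 - 1316 = -3449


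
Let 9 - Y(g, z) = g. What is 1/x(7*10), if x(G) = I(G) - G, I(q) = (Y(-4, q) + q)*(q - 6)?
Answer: 1/5242 ≈ 0.00019077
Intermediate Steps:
Y(g, z) = 9 - g
I(q) = (-6 + q)*(13 + q) (I(q) = ((9 - 1*(-4)) + q)*(q - 6) = ((9 + 4) + q)*(-6 + q) = (13 + q)*(-6 + q) = (-6 + q)*(13 + q))
x(G) = -78 + G**2 + 6*G (x(G) = (-78 + G**2 + 7*G) - G = -78 + G**2 + 6*G)
1/x(7*10) = 1/(-78 + (7*10)**2 + 6*(7*10)) = 1/(-78 + 70**2 + 6*70) = 1/(-78 + 4900 + 420) = 1/5242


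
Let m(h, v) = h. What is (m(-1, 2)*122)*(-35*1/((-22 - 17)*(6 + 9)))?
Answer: -854/117 ≈ -7.2991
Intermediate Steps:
(m(-1, 2)*122)*(-35*1/((-22 - 17)*(6 + 9))) = (-1*122)*(-35*1/((-22 - 17)*(6 + 9))) = -(-4270)/(15*(-39)) = -(-4270)/(-585) = -(-4270)*(-1)/585 = -122*7/117 = -854/117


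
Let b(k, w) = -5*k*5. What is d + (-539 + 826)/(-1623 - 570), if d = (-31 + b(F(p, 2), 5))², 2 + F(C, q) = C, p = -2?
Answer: 10440586/2193 ≈ 4760.9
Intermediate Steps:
F(C, q) = -2 + C
b(k, w) = -25*k
d = 4761 (d = (-31 - 25*(-2 - 2))² = (-31 - 25*(-4))² = (-31 + 100)² = 69² = 4761)
d + (-539 + 826)/(-1623 - 570) = 4761 + (-539 + 826)/(-1623 - 570) = 4761 + 287/(-2193) = 4761 + 287*(-1/2193) = 4761 - 287/2193 = 10440586/2193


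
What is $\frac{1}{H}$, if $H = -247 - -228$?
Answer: $- \frac{1}{19} \approx -0.052632$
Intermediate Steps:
$H = -19$ ($H = -247 + 228 = -19$)
$\frac{1}{H} = \frac{1}{-19} = - \frac{1}{19}$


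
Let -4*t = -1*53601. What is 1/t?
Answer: 4/53601 ≈ 7.4625e-5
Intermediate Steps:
t = 53601/4 (t = -(-1)*53601/4 = -¼*(-53601) = 53601/4 ≈ 13400.)
1/t = 1/(53601/4) = 4/53601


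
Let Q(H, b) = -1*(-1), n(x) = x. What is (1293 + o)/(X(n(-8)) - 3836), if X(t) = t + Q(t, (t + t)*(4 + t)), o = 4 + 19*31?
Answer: -1886/3843 ≈ -0.49076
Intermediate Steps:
Q(H, b) = 1
o = 593 (o = 4 + 589 = 593)
X(t) = 1 + t (X(t) = t + 1 = 1 + t)
(1293 + o)/(X(n(-8)) - 3836) = (1293 + 593)/((1 - 8) - 3836) = 1886/(-7 - 3836) = 1886/(-3843) = 1886*(-1/3843) = -1886/3843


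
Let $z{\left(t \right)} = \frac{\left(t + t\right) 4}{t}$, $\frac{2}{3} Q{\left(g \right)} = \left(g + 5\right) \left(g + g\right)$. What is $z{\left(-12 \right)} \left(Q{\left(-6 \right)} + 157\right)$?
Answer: $1400$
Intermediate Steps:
$Q{\left(g \right)} = 3 g \left(5 + g\right)$ ($Q{\left(g \right)} = \frac{3 \left(g + 5\right) \left(g + g\right)}{2} = \frac{3 \left(5 + g\right) 2 g}{2} = \frac{3 \cdot 2 g \left(5 + g\right)}{2} = 3 g \left(5 + g\right)$)
$z{\left(t \right)} = 8$ ($z{\left(t \right)} = \frac{2 t 4}{t} = \frac{8 t}{t} = 8$)
$z{\left(-12 \right)} \left(Q{\left(-6 \right)} + 157\right) = 8 \left(3 \left(-6\right) \left(5 - 6\right) + 157\right) = 8 \left(3 \left(-6\right) \left(-1\right) + 157\right) = 8 \left(18 + 157\right) = 8 \cdot 175 = 1400$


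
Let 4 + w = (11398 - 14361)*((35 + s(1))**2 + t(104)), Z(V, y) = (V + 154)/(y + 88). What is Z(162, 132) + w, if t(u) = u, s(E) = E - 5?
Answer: -173557866/55 ≈ -3.1556e+6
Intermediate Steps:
s(E) = -5 + E
Z(V, y) = (154 + V)/(88 + y)
w = -3155599 (w = -4 + (11398 - 14361)*((35 + (-5 + 1))**2 + 104) = -4 - 2963*((35 - 4)**2 + 104) = -4 - 2963*(31**2 + 104) = -4 - 2963*(961 + 104) = -4 - 2963*1065 = -4 - 3155595 = -3155599)
Z(162, 132) + w = (154 + 162)/(88 + 132) - 3155599 = 316/220 - 3155599 = (1/220)*316 - 3155599 = 79/55 - 3155599 = -173557866/55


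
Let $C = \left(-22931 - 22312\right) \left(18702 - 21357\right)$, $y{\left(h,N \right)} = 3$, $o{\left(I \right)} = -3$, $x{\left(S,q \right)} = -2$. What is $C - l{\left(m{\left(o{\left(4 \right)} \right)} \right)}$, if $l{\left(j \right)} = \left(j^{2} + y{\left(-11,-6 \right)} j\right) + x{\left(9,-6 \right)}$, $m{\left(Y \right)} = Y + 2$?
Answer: $120120169$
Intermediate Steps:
$C = 120120165$ ($C = \left(-45243\right) \left(-2655\right) = 120120165$)
$m{\left(Y \right)} = 2 + Y$
$l{\left(j \right)} = -2 + j^{2} + 3 j$ ($l{\left(j \right)} = \left(j^{2} + 3 j\right) - 2 = -2 + j^{2} + 3 j$)
$C - l{\left(m{\left(o{\left(4 \right)} \right)} \right)} = 120120165 - \left(-2 + \left(2 - 3\right)^{2} + 3 \left(2 - 3\right)\right) = 120120165 - \left(-2 + \left(-1\right)^{2} + 3 \left(-1\right)\right) = 120120165 - \left(-2 + 1 - 3\right) = 120120165 - -4 = 120120165 + 4 = 120120169$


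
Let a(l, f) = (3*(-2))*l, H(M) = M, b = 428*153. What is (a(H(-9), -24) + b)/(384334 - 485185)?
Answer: -21846/33617 ≈ -0.64985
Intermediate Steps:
b = 65484
a(l, f) = -6*l
(a(H(-9), -24) + b)/(384334 - 485185) = (-6*(-9) + 65484)/(384334 - 485185) = (54 + 65484)/(-100851) = 65538*(-1/100851) = -21846/33617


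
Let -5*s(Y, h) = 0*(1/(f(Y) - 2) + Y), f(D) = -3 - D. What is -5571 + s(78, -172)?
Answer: -5571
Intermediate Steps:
s(Y, h) = 0 (s(Y, h) = -0*(1/((-3 - Y) - 2) + Y) = -0*(1/(-5 - Y) + Y) = -0*(Y + 1/(-5 - Y)) = -⅕*0 = 0)
-5571 + s(78, -172) = -5571 + 0 = -5571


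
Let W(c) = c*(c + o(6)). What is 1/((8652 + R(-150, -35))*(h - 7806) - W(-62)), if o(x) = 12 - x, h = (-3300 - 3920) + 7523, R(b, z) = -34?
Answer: -1/64664326 ≈ -1.5464e-8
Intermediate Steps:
h = 303 (h = -7220 + 7523 = 303)
W(c) = c*(6 + c) (W(c) = c*(c + (12 - 1*6)) = c*(c + (12 - 6)) = c*(c + 6) = c*(6 + c))
1/((8652 + R(-150, -35))*(h - 7806) - W(-62)) = 1/((8652 - 34)*(303 - 7806) - (-62)*(6 - 62)) = 1/(8618*(-7503) - (-62)*(-56)) = 1/(-64660854 - 1*3472) = 1/(-64660854 - 3472) = 1/(-64664326) = -1/64664326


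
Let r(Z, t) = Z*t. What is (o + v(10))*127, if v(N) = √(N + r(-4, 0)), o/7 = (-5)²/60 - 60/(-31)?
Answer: 777875/372 + 127*√10 ≈ 2492.7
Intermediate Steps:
o = 6125/372 (o = 7*((-5)²/60 - 60/(-31)) = 7*(25*(1/60) - 60*(-1/31)) = 7*(5/12 + 60/31) = 7*(875/372) = 6125/372 ≈ 16.465)
v(N) = √N (v(N) = √(N - 4*0) = √(N + 0) = √N)
(o + v(10))*127 = (6125/372 + √10)*127 = 777875/372 + 127*√10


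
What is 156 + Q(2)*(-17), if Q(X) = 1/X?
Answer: 295/2 ≈ 147.50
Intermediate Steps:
156 + Q(2)*(-17) = 156 - 17/2 = 295/2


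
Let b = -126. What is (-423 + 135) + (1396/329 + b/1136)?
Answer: -53046935/186872 ≈ -283.87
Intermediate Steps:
(-423 + 135) + (1396/329 + b/1136) = (-423 + 135) + (1396/329 - 126/1136) = -288 + (1396*(1/329) - 126*1/1136) = -288 + (1396/329 - 63/568) = -288 + 772201/186872 = -53046935/186872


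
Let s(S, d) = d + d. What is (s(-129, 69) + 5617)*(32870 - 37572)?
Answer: -27060010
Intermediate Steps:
s(S, d) = 2*d
(s(-129, 69) + 5617)*(32870 - 37572) = (2*69 + 5617)*(32870 - 37572) = (138 + 5617)*(-4702) = 5755*(-4702) = -27060010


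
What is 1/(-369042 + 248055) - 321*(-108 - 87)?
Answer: 7573181264/120987 ≈ 62595.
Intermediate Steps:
1/(-369042 + 248055) - 321*(-108 - 87) = 1/(-120987) - 321*(-195) = -1/120987 + 62595 = 7573181264/120987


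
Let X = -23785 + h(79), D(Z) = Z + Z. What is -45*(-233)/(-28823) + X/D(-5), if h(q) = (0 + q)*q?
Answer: 252782931/144115 ≈ 1754.0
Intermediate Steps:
D(Z) = 2*Z
h(q) = q**2 (h(q) = q*q = q**2)
X = -17544 (X = -23785 + 79**2 = -23785 + 6241 = -17544)
-45*(-233)/(-28823) + X/D(-5) = -45*(-233)/(-28823) - 17544/(2*(-5)) = 10485*(-1/28823) - 17544/(-10) = -10485/28823 - 17544*(-1/10) = -10485/28823 + 8772/5 = 252782931/144115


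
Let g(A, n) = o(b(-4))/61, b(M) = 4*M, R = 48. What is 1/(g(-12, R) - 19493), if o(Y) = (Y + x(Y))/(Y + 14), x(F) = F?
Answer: -61/1189057 ≈ -5.1301e-5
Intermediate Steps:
o(Y) = 2*Y/(14 + Y) (o(Y) = (Y + Y)/(Y + 14) = (2*Y)/(14 + Y) = 2*Y/(14 + Y))
g(A, n) = 16/61 (g(A, n) = (2*(4*(-4))/(14 + 4*(-4)))/61 = (2*(-16)/(14 - 16))*(1/61) = (2*(-16)/(-2))*(1/61) = (2*(-16)*(-½))*(1/61) = 16*(1/61) = 16/61)
1/(g(-12, R) - 19493) = 1/(16/61 - 19493) = 1/(-1189057/61) = -61/1189057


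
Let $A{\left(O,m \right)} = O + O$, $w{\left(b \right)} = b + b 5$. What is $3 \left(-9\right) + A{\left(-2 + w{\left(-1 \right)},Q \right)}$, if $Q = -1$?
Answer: $-43$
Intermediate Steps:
$w{\left(b \right)} = 6 b$ ($w{\left(b \right)} = b + 5 b = 6 b$)
$A{\left(O,m \right)} = 2 O$
$3 \left(-9\right) + A{\left(-2 + w{\left(-1 \right)},Q \right)} = 3 \left(-9\right) + 2 \left(-2 + 6 \left(-1\right)\right) = -27 + 2 \left(-2 - 6\right) = -27 + 2 \left(-8\right) = -27 - 16 = -43$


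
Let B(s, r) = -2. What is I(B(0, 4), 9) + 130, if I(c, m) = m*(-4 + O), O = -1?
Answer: 85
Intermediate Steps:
I(c, m) = -5*m (I(c, m) = m*(-4 - 1) = m*(-5) = -5*m)
I(B(0, 4), 9) + 130 = -5*9 + 130 = -45 + 130 = 85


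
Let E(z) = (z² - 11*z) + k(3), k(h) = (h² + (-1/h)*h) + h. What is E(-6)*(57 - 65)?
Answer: -904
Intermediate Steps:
k(h) = -1 + h + h² (k(h) = (h² - 1) + h = (-1 + h²) + h = -1 + h + h²)
E(z) = 11 + z² - 11*z (E(z) = (z² - 11*z) + (-1 + 3 + 3²) = (z² - 11*z) + (-1 + 3 + 9) = (z² - 11*z) + 11 = 11 + z² - 11*z)
E(-6)*(57 - 65) = (11 + (-6)² - 11*(-6))*(57 - 65) = (11 + 36 + 66)*(-8) = 113*(-8) = -904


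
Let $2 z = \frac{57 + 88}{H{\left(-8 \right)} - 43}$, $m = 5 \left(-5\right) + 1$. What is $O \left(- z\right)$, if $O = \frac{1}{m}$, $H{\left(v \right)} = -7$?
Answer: $- \frac{29}{480} \approx -0.060417$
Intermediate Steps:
$m = -24$ ($m = -25 + 1 = -24$)
$z = - \frac{29}{20}$ ($z = \frac{\left(57 + 88\right) \frac{1}{-7 - 43}}{2} = \frac{145 \frac{1}{-50}}{2} = \frac{145 \left(- \frac{1}{50}\right)}{2} = \frac{1}{2} \left(- \frac{29}{10}\right) = - \frac{29}{20} \approx -1.45$)
$O = - \frac{1}{24}$ ($O = \frac{1}{-24} = - \frac{1}{24} \approx -0.041667$)
$O \left(- z\right) = - \frac{\left(-1\right) \left(- \frac{29}{20}\right)}{24} = \left(- \frac{1}{24}\right) \frac{29}{20} = - \frac{29}{480}$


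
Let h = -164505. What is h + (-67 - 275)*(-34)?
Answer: -152877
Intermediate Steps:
h + (-67 - 275)*(-34) = -164505 + (-67 - 275)*(-34) = -164505 - 342*(-34) = -164505 + 11628 = -152877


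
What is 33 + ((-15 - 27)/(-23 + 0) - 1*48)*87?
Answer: -91635/23 ≈ -3984.1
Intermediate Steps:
33 + ((-15 - 27)/(-23 + 0) - 1*48)*87 = 33 + (-42/(-23) - 48)*87 = 33 + (-42*(-1/23) - 48)*87 = 33 + (42/23 - 48)*87 = 33 - 1062/23*87 = 33 - 92394/23 = -91635/23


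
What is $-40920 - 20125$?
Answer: $-61045$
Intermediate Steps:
$-40920 - 20125 = -61045$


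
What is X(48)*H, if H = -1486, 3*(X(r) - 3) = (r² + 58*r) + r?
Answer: -2548490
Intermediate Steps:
X(r) = 3 + r²/3 + 59*r/3 (X(r) = 3 + ((r² + 58*r) + r)/3 = 3 + (r² + 59*r)/3 = 3 + (r²/3 + 59*r/3) = 3 + r²/3 + 59*r/3)
X(48)*H = (3 + (⅓)*48² + (59/3)*48)*(-1486) = (3 + (⅓)*2304 + 944)*(-1486) = (3 + 768 + 944)*(-1486) = 1715*(-1486) = -2548490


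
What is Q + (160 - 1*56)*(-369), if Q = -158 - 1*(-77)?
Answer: -38457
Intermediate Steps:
Q = -81 (Q = -158 + 77 = -81)
Q + (160 - 1*56)*(-369) = -81 + (160 - 1*56)*(-369) = -81 + (160 - 56)*(-369) = -81 + 104*(-369) = -81 - 38376 = -38457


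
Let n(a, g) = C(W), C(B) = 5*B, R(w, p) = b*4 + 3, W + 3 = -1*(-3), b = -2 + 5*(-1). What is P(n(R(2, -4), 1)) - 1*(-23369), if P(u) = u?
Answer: 23369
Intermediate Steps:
b = -7 (b = -2 - 5 = -7)
W = 0 (W = -3 - 1*(-3) = -3 + 3 = 0)
R(w, p) = -25 (R(w, p) = -7*4 + 3 = -28 + 3 = -25)
n(a, g) = 0 (n(a, g) = 5*0 = 0)
P(n(R(2, -4), 1)) - 1*(-23369) = 0 - 1*(-23369) = 0 + 23369 = 23369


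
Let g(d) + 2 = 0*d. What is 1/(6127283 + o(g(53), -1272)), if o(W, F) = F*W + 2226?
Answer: 1/6132053 ≈ 1.6308e-7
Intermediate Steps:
g(d) = -2 (g(d) = -2 + 0*d = -2 + 0 = -2)
o(W, F) = 2226 + F*W
1/(6127283 + o(g(53), -1272)) = 1/(6127283 + (2226 - 1272*(-2))) = 1/(6127283 + (2226 + 2544)) = 1/(6127283 + 4770) = 1/6132053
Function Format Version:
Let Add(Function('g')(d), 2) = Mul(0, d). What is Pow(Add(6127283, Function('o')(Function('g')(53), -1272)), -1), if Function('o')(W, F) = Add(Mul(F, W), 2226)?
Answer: Rational(1, 6132053) ≈ 1.6308e-7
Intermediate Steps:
Function('g')(d) = -2 (Function('g')(d) = Add(-2, Mul(0, d)) = Add(-2, 0) = -2)
Function('o')(W, F) = Add(2226, Mul(F, W))
Pow(Add(6127283, Function('o')(Function('g')(53), -1272)), -1) = Pow(Add(6127283, Add(2226, Mul(-1272, -2))), -1) = Pow(Add(6127283, Add(2226, 2544)), -1) = Pow(Add(6127283, 4770), -1) = Pow(6132053, -1) = Rational(1, 6132053)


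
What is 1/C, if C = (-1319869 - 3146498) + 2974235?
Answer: -1/1492132 ≈ -6.7018e-7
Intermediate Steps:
C = -1492132 (C = -4466367 + 2974235 = -1492132)
1/C = 1/(-1492132) = -1/1492132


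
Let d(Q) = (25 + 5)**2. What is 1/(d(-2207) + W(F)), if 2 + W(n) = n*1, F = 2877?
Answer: 1/3775 ≈ 0.00026490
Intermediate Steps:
d(Q) = 900 (d(Q) = 30**2 = 900)
W(n) = -2 + n (W(n) = -2 + n*1 = -2 + n)
1/(d(-2207) + W(F)) = 1/(900 + (-2 + 2877)) = 1/(900 + 2875) = 1/3775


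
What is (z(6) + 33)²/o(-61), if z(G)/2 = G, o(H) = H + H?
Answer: -2025/122 ≈ -16.598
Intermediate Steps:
o(H) = 2*H
z(G) = 2*G
(z(6) + 33)²/o(-61) = (2*6 + 33)²/((2*(-61))) = (12 + 33)²/(-122) = 45²*(-1/122) = 2025*(-1/122) = -2025/122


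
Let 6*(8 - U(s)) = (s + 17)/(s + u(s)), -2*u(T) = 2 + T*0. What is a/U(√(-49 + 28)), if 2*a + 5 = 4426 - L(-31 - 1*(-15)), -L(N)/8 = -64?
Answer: 6168402/25307 - 105543*I*√21/25307 ≈ 243.74 - 19.112*I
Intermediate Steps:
L(N) = 512 (L(N) = -8*(-64) = 512)
u(T) = -1 (u(T) = -(2 + T*0)/2 = -(2 + 0)/2 = -½*2 = -1)
U(s) = 8 - (17 + s)/(6*(-1 + s)) (U(s) = 8 - (s + 17)/(6*(s - 1)) = 8 - (17 + s)/(6*(-1 + s)))
a = 3909/2 (a = -5/2 + (4426 - 1*512)/2 = -5/2 + (4426 - 512)/2 = -5/2 + (½)*3914 = -5/2 + 1957 = 3909/2 ≈ 1954.5)
a/U(√(-49 + 28)) = 3909/(2*(((-65 + 47*√(-49 + 28))/(6*(-1 + √(-49 + 28)))))) = 3909/(2*(((-65 + 47*√(-21))/(6*(-1 + √(-21)))))) = 3909/(2*(((-65 + 47*(I*√21))/(6*(-1 + I*√21))))) = 3909/(2*(((-65 + 47*I*√21)/(6*(-1 + I*√21))))) = 3909*(6*(-1 + I*√21)/(-65 + 47*I*√21))/2 = 11727*(-1 + I*√21)/(-65 + 47*I*√21)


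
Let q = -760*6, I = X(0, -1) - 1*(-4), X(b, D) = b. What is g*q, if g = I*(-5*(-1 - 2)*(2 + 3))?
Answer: -1368000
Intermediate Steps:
I = 4 (I = 0 - 1*(-4) = 0 + 4 = 4)
g = 300 (g = 4*(-5*(-1 - 2)*(2 + 3)) = 4*(-(-15)*5) = 4*(-5*(-15)) = 4*75 = 300)
q = -4560
g*q = 300*(-4560) = -1368000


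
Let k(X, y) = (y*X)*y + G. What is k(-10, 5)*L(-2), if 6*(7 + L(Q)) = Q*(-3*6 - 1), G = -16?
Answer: 532/3 ≈ 177.33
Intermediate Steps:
k(X, y) = -16 + X*y² (k(X, y) = (y*X)*y - 16 = (X*y)*y - 16 = X*y² - 16 = -16 + X*y²)
L(Q) = -7 - 19*Q/6 (L(Q) = -7 + (Q*(-3*6 - 1))/6 = -7 + (Q*(-18 - 1))/6 = -7 + (Q*(-19))/6 = -7 + (-19*Q)/6 = -7 - 19*Q/6)
k(-10, 5)*L(-2) = (-16 - 10*5²)*(-7 - 19/6*(-2)) = (-16 - 10*25)*(-7 + 19/3) = (-16 - 250)*(-⅔) = -266*(-⅔) = 532/3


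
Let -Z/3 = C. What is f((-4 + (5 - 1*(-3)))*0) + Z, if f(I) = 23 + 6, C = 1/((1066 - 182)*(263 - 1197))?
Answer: 23944027/825656 ≈ 29.000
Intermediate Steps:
C = -1/825656 (C = 1/(884*(-934)) = 1/(-825656) = -1/825656 ≈ -1.2112e-6)
f(I) = 29
Z = 3/825656 (Z = -3*(-1/825656) = 3/825656 ≈ 3.6335e-6)
f((-4 + (5 - 1*(-3)))*0) + Z = 29 + 3/825656 = 23944027/825656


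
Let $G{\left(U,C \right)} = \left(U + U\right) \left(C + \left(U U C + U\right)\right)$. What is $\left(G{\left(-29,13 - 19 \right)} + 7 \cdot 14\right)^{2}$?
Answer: $86904681616$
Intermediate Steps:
$G{\left(U,C \right)} = 2 U \left(C + U + C U^{2}\right)$ ($G{\left(U,C \right)} = 2 U \left(C + \left(U^{2} C + U\right)\right) = 2 U \left(C + \left(C U^{2} + U\right)\right) = 2 U \left(C + \left(U + C U^{2}\right)\right) = 2 U \left(C + U + C U^{2}\right)$)
$\left(G{\left(-29,13 - 19 \right)} + 7 \cdot 14\right)^{2} = \left(2 \left(-29\right) \left(\left(13 - 19\right) - 29 + \left(13 - 19\right) \left(-29\right)^{2}\right) + 7 \cdot 14\right)^{2} = \left(2 \left(-29\right) \left(\left(13 - 19\right) - 29 + \left(13 - 19\right) 841\right) + 98\right)^{2} = \left(2 \left(-29\right) \left(-6 - 29 - 5046\right) + 98\right)^{2} = \left(2 \left(-29\right) \left(-5081\right) + 98\right)^{2} = \left(294698 + 98\right)^{2} = 294796^{2} = 86904681616$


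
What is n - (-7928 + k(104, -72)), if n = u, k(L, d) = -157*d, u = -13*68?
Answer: -4260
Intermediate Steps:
u = -884
n = -884
n - (-7928 + k(104, -72)) = -884 - (-7928 - 157*(-72)) = -884 - (-7928 + 11304) = -884 - 1*3376 = -884 - 3376 = -4260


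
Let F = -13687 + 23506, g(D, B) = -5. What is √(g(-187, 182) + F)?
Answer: √9814 ≈ 99.066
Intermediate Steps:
F = 9819
√(g(-187, 182) + F) = √(-5 + 9819) = √9814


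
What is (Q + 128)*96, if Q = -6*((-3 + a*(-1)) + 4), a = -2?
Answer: 10560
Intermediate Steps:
Q = -18 (Q = -6*((-3 - 2*(-1)) + 4) = -6*((-3 + 2) + 4) = -6*(-1 + 4) = -6*3 = -18)
(Q + 128)*96 = (-18 + 128)*96 = 110*96 = 10560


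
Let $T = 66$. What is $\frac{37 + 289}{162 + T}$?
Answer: $\frac{163}{114} \approx 1.4298$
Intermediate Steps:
$\frac{37 + 289}{162 + T} = \frac{37 + 289}{162 + 66} = \frac{326}{228} = 326 \cdot \frac{1}{228} = \frac{163}{114}$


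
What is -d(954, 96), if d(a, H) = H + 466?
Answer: -562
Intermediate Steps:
d(a, H) = 466 + H
-d(954, 96) = -(466 + 96) = -1*562 = -562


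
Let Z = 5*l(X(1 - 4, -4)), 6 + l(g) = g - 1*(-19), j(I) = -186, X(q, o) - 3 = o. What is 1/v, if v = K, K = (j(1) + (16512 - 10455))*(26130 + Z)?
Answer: 1/153761490 ≈ 6.5036e-9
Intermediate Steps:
X(q, o) = 3 + o
l(g) = 13 + g (l(g) = -6 + (g - 1*(-19)) = -6 + (g + 19) = -6 + (19 + g) = 13 + g)
Z = 60 (Z = 5*(13 + (3 - 4)) = 5*(13 - 1) = 5*12 = 60)
K = 153761490 (K = (-186 + (16512 - 10455))*(26130 + 60) = (-186 + 6057)*26190 = 5871*26190 = 153761490)
v = 153761490
1/v = 1/153761490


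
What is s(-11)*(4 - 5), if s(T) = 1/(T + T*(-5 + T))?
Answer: -1/165 ≈ -0.0060606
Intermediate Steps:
s(-11)*(4 - 5) = (1/((-11)*(-4 - 11)))*(4 - 5) = -1/11/(-15)*(-1) = -1/11*(-1/15)*(-1) = (1/165)*(-1) = -1/165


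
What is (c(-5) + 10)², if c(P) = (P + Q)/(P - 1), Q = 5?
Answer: 100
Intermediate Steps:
c(P) = (5 + P)/(-1 + P) (c(P) = (P + 5)/(P - 1) = (5 + P)/(-1 + P))
(c(-5) + 10)² = ((5 - 5)/(-1 - 5) + 10)² = (0/(-6) + 10)² = (-⅙*0 + 10)² = (0 + 10)² = 10² = 100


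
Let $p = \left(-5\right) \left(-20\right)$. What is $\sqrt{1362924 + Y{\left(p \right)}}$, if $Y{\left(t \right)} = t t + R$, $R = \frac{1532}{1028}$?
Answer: $\frac{\sqrt{90680355707}}{257} \approx 1171.7$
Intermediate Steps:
$R = \frac{383}{257}$ ($R = 1532 \cdot \frac{1}{1028} = \frac{383}{257} \approx 1.4903$)
$p = 100$
$Y{\left(t \right)} = \frac{383}{257} + t^{2}$ ($Y{\left(t \right)} = t t + \frac{383}{257} = t^{2} + \frac{383}{257} = \frac{383}{257} + t^{2}$)
$\sqrt{1362924 + Y{\left(p \right)}} = \sqrt{1362924 + \left(\frac{383}{257} + 100^{2}\right)} = \sqrt{1362924 + \left(\frac{383}{257} + 10000\right)} = \sqrt{1362924 + \frac{2570383}{257}} = \sqrt{\frac{352841851}{257}} = \frac{\sqrt{90680355707}}{257}$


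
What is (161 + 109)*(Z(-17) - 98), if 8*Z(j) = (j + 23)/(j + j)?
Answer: -1799685/68 ≈ -26466.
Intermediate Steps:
Z(j) = (23 + j)/(16*j) (Z(j) = ((j + 23)/(j + j))/8 = ((23 + j)/((2*j)))/8 = ((23 + j)*(1/(2*j)))/8 = ((23 + j)/(2*j))/8 = (23 + j)/(16*j))
(161 + 109)*(Z(-17) - 98) = (161 + 109)*((1/16)*(23 - 17)/(-17) - 98) = 270*((1/16)*(-1/17)*6 - 98) = 270*(-3/136 - 98) = 270*(-13331/136) = -1799685/68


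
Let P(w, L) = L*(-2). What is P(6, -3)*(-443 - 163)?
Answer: -3636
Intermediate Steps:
P(w, L) = -2*L
P(6, -3)*(-443 - 163) = (-2*(-3))*(-443 - 163) = 6*(-606) = -3636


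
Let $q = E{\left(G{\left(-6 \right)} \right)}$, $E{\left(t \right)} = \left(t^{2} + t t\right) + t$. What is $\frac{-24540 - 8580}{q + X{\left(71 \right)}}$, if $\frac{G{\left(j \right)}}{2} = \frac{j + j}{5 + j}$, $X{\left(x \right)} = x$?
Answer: $- \frac{33120}{1247} \approx -26.56$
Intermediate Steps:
$G{\left(j \right)} = \frac{4 j}{5 + j}$ ($G{\left(j \right)} = 2 \frac{j + j}{5 + j} = 2 \frac{2 j}{5 + j} = \frac{4 j}{5 + j}$)
$E{\left(t \right)} = t + 2 t^{2}$ ($E{\left(t \right)} = \left(t^{2} + t^{2}\right) + t = 2 t^{2} + t = t + 2 t^{2}$)
$q = 1176$ ($q = 4 \left(-6\right) \frac{1}{5 - 6} \left(1 + 2 \cdot 4 \left(-6\right) \frac{1}{5 - 6}\right) = 4 \left(-6\right) \frac{1}{-1} \left(1 + 2 \cdot 4 \left(-6\right) \frac{1}{-1}\right) = 4 \left(-6\right) \left(-1\right) \left(1 + 2 \cdot 4 \left(-6\right) \left(-1\right)\right) = 24 \left(1 + 2 \cdot 24\right) = 24 \left(1 + 48\right) = 24 \cdot 49 = 1176$)
$\frac{-24540 - 8580}{q + X{\left(71 \right)}} = \frac{-24540 - 8580}{1176 + 71} = - \frac{33120}{1247}$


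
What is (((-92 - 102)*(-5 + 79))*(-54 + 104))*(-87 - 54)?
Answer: 101209800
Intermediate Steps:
(((-92 - 102)*(-5 + 79))*(-54 + 104))*(-87 - 54) = (-194*74*50)*(-141) = -14356*50*(-141) = -717800*(-141) = 101209800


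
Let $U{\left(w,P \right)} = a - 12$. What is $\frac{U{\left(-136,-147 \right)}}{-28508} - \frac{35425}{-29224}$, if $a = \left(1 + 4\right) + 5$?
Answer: $\frac{19422199}{16021496} \approx 1.2123$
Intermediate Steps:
$a = 10$ ($a = 5 + 5 = 10$)
$U{\left(w,P \right)} = -2$ ($U{\left(w,P \right)} = 10 - 12 = -2$)
$\frac{U{\left(-136,-147 \right)}}{-28508} - \frac{35425}{-29224} = - \frac{2}{-28508} - \frac{35425}{-29224} = \left(-2\right) \left(- \frac{1}{28508}\right) - - \frac{2725}{2248} = \frac{1}{14254} + \frac{2725}{2248} = \frac{19422199}{16021496}$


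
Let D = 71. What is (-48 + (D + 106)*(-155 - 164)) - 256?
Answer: -56767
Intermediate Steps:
(-48 + (D + 106)*(-155 - 164)) - 256 = (-48 + (71 + 106)*(-155 - 164)) - 256 = (-48 + 177*(-319)) - 256 = (-48 - 56463) - 256 = -56511 - 256 = -56767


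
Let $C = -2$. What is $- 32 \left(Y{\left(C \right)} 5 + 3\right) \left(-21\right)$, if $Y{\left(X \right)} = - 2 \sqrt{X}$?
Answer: $2016 - 6720 i \sqrt{2} \approx 2016.0 - 9503.5 i$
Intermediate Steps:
$- 32 \left(Y{\left(C \right)} 5 + 3\right) \left(-21\right) = - 32 \left(- 2 \sqrt{-2} \cdot 5 + 3\right) \left(-21\right) = - 32 \left(- 2 i \sqrt{2} \cdot 5 + 3\right) \left(-21\right) = - 32 \left(- 10 i \sqrt{2} + 3\right) \left(-21\right) = - 32 \left(3 - 10 i \sqrt{2}\right) \left(-21\right) = \left(-96 + 320 i \sqrt{2}\right) \left(-21\right) = 2016 - 6720 i \sqrt{2}$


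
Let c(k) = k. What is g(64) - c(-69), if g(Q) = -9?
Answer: 60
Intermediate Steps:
g(64) - c(-69) = -9 - 1*(-69) = -9 + 69 = 60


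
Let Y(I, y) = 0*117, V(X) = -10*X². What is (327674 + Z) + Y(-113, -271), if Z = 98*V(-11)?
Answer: 209094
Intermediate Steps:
Y(I, y) = 0
Z = -118580 (Z = 98*(-10*(-11)²) = 98*(-10*121) = 98*(-1210) = -118580)
(327674 + Z) + Y(-113, -271) = (327674 - 118580) + 0 = 209094 + 0 = 209094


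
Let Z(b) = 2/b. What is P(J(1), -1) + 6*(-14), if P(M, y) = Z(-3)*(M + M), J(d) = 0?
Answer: -84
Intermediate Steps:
P(M, y) = -4*M/3 (P(M, y) = (2/(-3))*(M + M) = (2*(-⅓))*(2*M) = -4*M/3)
P(J(1), -1) + 6*(-14) = -4/3*0 + 6*(-14) = 0 - 84 = -84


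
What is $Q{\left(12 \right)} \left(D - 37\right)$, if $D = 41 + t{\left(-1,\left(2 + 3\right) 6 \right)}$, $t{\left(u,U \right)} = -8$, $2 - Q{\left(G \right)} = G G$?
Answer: $568$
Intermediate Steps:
$Q{\left(G \right)} = 2 - G^{2}$ ($Q{\left(G \right)} = 2 - G G = 2 - G^{2}$)
$D = 33$ ($D = 41 - 8 = 33$)
$Q{\left(12 \right)} \left(D - 37\right) = \left(2 - 12^{2}\right) \left(33 - 37\right) = \left(2 - 144\right) \left(-4\right) = \left(-142\right) \left(-4\right) = 568$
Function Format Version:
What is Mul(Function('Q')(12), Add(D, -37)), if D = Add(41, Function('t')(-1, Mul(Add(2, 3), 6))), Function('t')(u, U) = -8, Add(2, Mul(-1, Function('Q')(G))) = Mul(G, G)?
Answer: 568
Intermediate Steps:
Function('Q')(G) = Add(2, Mul(-1, Pow(G, 2))) (Function('Q')(G) = Add(2, Mul(-1, Mul(G, G))) = Add(2, Mul(-1, Pow(G, 2))))
D = 33 (D = Add(41, -8) = 33)
Mul(Function('Q')(12), Add(D, -37)) = Mul(Add(2, Mul(-1, Pow(12, 2))), Add(33, -37)) = Mul(Add(2, Mul(-1, 144)), -4) = Mul(Add(2, -144), -4) = Mul(-142, -4) = 568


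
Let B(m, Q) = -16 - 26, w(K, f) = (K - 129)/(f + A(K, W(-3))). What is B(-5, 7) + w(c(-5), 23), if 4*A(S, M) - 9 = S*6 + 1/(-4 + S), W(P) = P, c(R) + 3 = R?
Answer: -33246/635 ≈ -52.356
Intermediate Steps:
c(R) = -3 + R
A(S, M) = 9/4 + 1/(4*(-4 + S)) + 3*S/2 (A(S, M) = 9/4 + (S*6 + 1/(-4 + S))/4 = 9/4 + (6*S + 1/(-4 + S))/4 = 9/4 + (1/(-4 + S) + 6*S)/4 = 9/4 + (1/(4*(-4 + S)) + 3*S/2) = 9/4 + 1/(4*(-4 + S)) + 3*S/2)
w(K, f) = (-129 + K)/(f + (-35 - 15*K + 6*K²)/(4*(-4 + K))) (w(K, f) = (K - 129)/(f + (-35 - 15*K + 6*K²)/(4*(-4 + K))) = (-129 + K)/(f + (-35 - 15*K + 6*K²)/(4*(-4 + K))))
B(m, Q) = -42
B(-5, 7) + w(c(-5), 23) = -42 + 4*(-129 + (-3 - 5))*(-4 + (-3 - 5))/(-35 - 15*(-3 - 5) + 6*(-3 - 5)² + 4*23*(-4 + (-3 - 5))) = -42 + 4*(-129 - 8)*(-4 - 8)/(-35 - 15*(-8) + 6*(-8)² + 4*23*(-4 - 8)) = -42 + 4*(-137)*(-12)/(-35 + 120 + 6*64 + 4*23*(-12)) = -42 + 4*(-137)*(-12)/(-35 + 120 + 384 - 1104) = -42 + 4*(-137)*(-12)/(-635) = -42 + 4*(-1/635)*(-137)*(-12) = -42 - 6576/635 = -33246/635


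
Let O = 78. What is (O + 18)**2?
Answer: 9216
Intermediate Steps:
(O + 18)**2 = (78 + 18)**2 = 96**2 = 9216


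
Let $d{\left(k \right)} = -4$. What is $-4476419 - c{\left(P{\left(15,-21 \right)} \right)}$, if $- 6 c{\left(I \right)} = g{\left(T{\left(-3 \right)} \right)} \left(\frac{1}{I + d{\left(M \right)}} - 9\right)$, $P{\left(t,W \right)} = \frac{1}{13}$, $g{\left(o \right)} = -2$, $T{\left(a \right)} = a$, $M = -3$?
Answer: $- \frac{684891635}{153} \approx -4.4764 \cdot 10^{6}$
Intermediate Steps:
$P{\left(t,W \right)} = \frac{1}{13}$
$c{\left(I \right)} = -3 + \frac{1}{3 \left(-4 + I\right)}$ ($c{\left(I \right)} = - \frac{\left(-2\right) \left(\frac{1}{I - 4} - 9\right)}{6} = - \frac{\left(-2\right) \left(\frac{1}{-4 + I} - 9\right)}{6} = - \frac{\left(-2\right) \left(-9 + \frac{1}{-4 + I}\right)}{6} = - \frac{18 - \frac{2}{-4 + I}}{6} = -3 + \frac{1}{3 \left(-4 + I\right)}$)
$-4476419 - c{\left(P{\left(15,-21 \right)} \right)} = -4476419 - \frac{37 - \frac{9}{13}}{3 \left(-4 + \frac{1}{13}\right)} = -4476419 - \frac{37 - \frac{9}{13}}{3 \left(- \frac{51}{13}\right)} = -4476419 - \frac{1}{3} \left(- \frac{13}{51}\right) \frac{472}{13} = -4476419 - - \frac{472}{153} = -4476419 + \frac{472}{153} = - \frac{684891635}{153}$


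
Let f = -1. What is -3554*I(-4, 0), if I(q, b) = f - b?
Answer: 3554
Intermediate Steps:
I(q, b) = -1 - b
-3554*I(-4, 0) = -3554*(-1 - 1*0) = -3554*(-1 + 0) = -3554*(-1) = 3554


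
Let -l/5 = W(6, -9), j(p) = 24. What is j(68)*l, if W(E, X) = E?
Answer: -720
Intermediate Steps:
l = -30 (l = -5*6 = -30)
j(68)*l = 24*(-30) = -720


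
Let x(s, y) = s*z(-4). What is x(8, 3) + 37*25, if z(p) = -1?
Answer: 917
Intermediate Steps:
x(s, y) = -s (x(s, y) = s*(-1) = -s)
x(8, 3) + 37*25 = -1*8 + 37*25 = -8 + 925 = 917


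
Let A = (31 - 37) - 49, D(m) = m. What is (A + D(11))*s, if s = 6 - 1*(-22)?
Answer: -1232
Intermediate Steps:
s = 28 (s = 6 + 22 = 28)
A = -55 (A = -6 - 49 = -55)
(A + D(11))*s = (-55 + 11)*28 = -44*28 = -1232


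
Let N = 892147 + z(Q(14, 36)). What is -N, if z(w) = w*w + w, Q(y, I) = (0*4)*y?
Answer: -892147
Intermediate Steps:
Q(y, I) = 0 (Q(y, I) = 0*y = 0)
z(w) = w + w² (z(w) = w² + w = w + w²)
N = 892147 (N = 892147 + 0*(1 + 0) = 892147 + 0*1 = 892147 + 0 = 892147)
-N = -1*892147 = -892147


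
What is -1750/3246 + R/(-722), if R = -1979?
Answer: 2580167/1171806 ≈ 2.2019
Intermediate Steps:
-1750/3246 + R/(-722) = -1750/3246 - 1979/(-722) = -1750*1/3246 - 1979*(-1/722) = -875/1623 + 1979/722 = 2580167/1171806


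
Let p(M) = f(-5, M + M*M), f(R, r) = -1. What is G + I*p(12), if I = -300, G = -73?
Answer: 227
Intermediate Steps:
p(M) = -1
G + I*p(12) = -73 - 300*(-1) = -73 + 300 = 227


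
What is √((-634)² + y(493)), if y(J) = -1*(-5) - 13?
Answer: 2*√100487 ≈ 633.99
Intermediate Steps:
y(J) = -8 (y(J) = 5 - 13 = -8)
√((-634)² + y(493)) = √((-634)² - 8) = √(401956 - 8) = √401948 = 2*√100487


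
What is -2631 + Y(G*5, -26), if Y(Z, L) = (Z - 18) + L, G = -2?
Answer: -2685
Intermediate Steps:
Y(Z, L) = -18 + L + Z (Y(Z, L) = (-18 + Z) + L = -18 + L + Z)
-2631 + Y(G*5, -26) = -2631 + (-18 - 26 - 2*5) = -2631 + (-18 - 26 - 10) = -2631 - 54 = -2685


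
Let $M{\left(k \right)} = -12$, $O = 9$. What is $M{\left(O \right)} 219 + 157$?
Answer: $-2471$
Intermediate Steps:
$M{\left(O \right)} 219 + 157 = \left(-12\right) 219 + 157 = -2628 + 157 = -2471$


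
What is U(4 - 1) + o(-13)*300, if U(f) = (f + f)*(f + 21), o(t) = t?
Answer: -3756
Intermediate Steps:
U(f) = 2*f*(21 + f) (U(f) = (2*f)*(21 + f) = 2*f*(21 + f))
U(4 - 1) + o(-13)*300 = 2*(4 - 1)*(21 + (4 - 1)) - 13*300 = 2*3*(21 + 3) - 3900 = 2*3*24 - 3900 = 144 - 3900 = -3756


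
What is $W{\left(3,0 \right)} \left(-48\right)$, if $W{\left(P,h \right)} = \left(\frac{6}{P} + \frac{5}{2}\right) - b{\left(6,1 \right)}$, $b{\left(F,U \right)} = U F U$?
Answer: $72$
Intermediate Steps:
$b{\left(F,U \right)} = F U^{2}$ ($b{\left(F,U \right)} = F U U = F U^{2}$)
$W{\left(P,h \right)} = - \frac{7}{2} + \frac{6}{P}$ ($W{\left(P,h \right)} = \left(\frac{6}{P} + \frac{5}{2}\right) - 6 \cdot 1^{2} = \left(\frac{6}{P} + 5 \cdot \frac{1}{2}\right) - 6 \cdot 1 = \left(\frac{6}{P} + \frac{5}{2}\right) - 6 = \left(\frac{5}{2} + \frac{6}{P}\right) - 6 = - \frac{7}{2} + \frac{6}{P}$)
$W{\left(3,0 \right)} \left(-48\right) = \left(- \frac{7}{2} + \frac{6}{3}\right) \left(-48\right) = \left(- \frac{7}{2} + 6 \cdot \frac{1}{3}\right) \left(-48\right) = \left(- \frac{7}{2} + 2\right) \left(-48\right) = \left(- \frac{3}{2}\right) \left(-48\right) = 72$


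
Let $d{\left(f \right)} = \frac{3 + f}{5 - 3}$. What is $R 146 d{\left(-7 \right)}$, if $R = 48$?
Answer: $-14016$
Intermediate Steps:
$d{\left(f \right)} = \frac{3}{2} + \frac{f}{2}$ ($d{\left(f \right)} = \frac{3 + f}{2} = \left(3 + f\right) \frac{1}{2} = \frac{3}{2} + \frac{f}{2}$)
$R 146 d{\left(-7 \right)} = 48 \cdot 146 \left(\frac{3}{2} + \frac{1}{2} \left(-7\right)\right) = 7008 \left(\frac{3}{2} - \frac{7}{2}\right) = 7008 \left(-2\right) = -14016$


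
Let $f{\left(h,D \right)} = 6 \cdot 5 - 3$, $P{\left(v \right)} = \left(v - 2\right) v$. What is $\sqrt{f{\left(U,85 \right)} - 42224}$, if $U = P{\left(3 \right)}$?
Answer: $i \sqrt{42197} \approx 205.42 i$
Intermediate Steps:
$P{\left(v \right)} = v \left(-2 + v\right)$ ($P{\left(v \right)} = \left(-2 + v\right) v = v \left(-2 + v\right)$)
$U = 3$ ($U = 3 \left(-2 + 3\right) = 3 \cdot 1 = 3$)
$f{\left(h,D \right)} = 27$ ($f{\left(h,D \right)} = 30 - 3 = 27$)
$\sqrt{f{\left(U,85 \right)} - 42224} = \sqrt{27 - 42224} = \sqrt{-42197} = i \sqrt{42197}$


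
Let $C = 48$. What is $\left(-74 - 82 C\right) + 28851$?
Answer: $24841$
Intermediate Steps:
$\left(-74 - 82 C\right) + 28851 = \left(-74 - 3936\right) + 28851 = -4010 + 28851 = 24841$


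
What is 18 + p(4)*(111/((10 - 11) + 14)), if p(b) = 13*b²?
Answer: 1794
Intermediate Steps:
18 + p(4)*(111/((10 - 11) + 14)) = 18 + (13*4²)*(111/((10 - 11) + 14)) = 18 + (13*16)*(111/(-1 + 14)) = 18 + 208*(111/13) = 18 + 1776 = 1794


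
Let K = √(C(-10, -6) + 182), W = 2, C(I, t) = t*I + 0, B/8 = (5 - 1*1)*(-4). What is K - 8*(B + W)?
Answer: 1008 + 11*√2 ≈ 1023.6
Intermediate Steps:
B = -128 (B = 8*((5 - 1*1)*(-4)) = 8*((5 - 1)*(-4)) = 8*(4*(-4)) = 8*(-16) = -128)
C(I, t) = I*t (C(I, t) = I*t + 0 = I*t)
K = 11*√2 (K = √(-10*(-6) + 182) = √(60 + 182) = √242 = 11*√2 ≈ 15.556)
K - 8*(B + W) = 11*√2 - 8*(-128 + 2) = 11*√2 - 8*(-126) = 11*√2 + 1008 = 1008 + 11*√2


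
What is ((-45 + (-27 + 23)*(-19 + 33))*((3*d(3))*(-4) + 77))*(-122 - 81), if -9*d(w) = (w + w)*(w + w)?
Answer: 2562875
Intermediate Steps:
d(w) = -4*w²/9 (d(w) = -(w + w)*(w + w)/9 = -2*w*2*w/9 = -4*w²/9)
((-45 + (-27 + 23)*(-19 + 33))*((3*d(3))*(-4) + 77))*(-122 - 81) = ((-45 + (-27 + 23)*(-19 + 33))*((3*(-4/9*3²))*(-4) + 77))*(-122 - 81) = ((-45 - 4*14)*((3*(-4/9*9))*(-4) + 77))*(-203) = ((-45 - 56)*((3*(-4))*(-4) + 77))*(-203) = -101*(-12*(-4) + 77)*(-203) = -101*(48 + 77)*(-203) = -101*125*(-203) = -12625*(-203) = 2562875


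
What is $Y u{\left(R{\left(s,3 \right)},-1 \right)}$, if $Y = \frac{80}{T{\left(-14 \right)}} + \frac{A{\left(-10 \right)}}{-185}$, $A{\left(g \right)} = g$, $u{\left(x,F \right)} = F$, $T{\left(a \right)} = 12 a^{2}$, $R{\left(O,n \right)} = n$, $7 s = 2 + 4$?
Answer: $- \frac{479}{5439} \approx -0.088068$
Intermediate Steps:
$s = \frac{6}{7}$ ($s = \frac{2 + 4}{7} = \frac{1}{7} \cdot 6 = \frac{6}{7} \approx 0.85714$)
$Y = \frac{479}{5439}$ ($Y = \frac{80}{12 \left(-14\right)^{2}} - \frac{10}{-185} = \frac{80}{12 \cdot 196} - - \frac{2}{37} = \frac{80}{2352} + \frac{2}{37} = 80 \cdot \frac{1}{2352} + \frac{2}{37} = \frac{5}{147} + \frac{2}{37} = \frac{479}{5439} \approx 0.088068$)
$Y u{\left(R{\left(s,3 \right)},-1 \right)} = \frac{479}{5439} \left(-1\right) = - \frac{479}{5439}$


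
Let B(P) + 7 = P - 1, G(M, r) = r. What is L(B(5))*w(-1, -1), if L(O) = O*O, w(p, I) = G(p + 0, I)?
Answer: -9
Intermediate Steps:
w(p, I) = I
B(P) = -8 + P (B(P) = -7 + (P - 1) = -7 + (-1 + P) = -8 + P)
L(O) = O²
L(B(5))*w(-1, -1) = (-8 + 5)²*(-1) = (-3)²*(-1) = 9*(-1) = -9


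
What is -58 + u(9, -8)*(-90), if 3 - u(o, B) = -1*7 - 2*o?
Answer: -2578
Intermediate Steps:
u(o, B) = 10 + 2*o (u(o, B) = 3 - (-1*7 - 2*o) = 3 - (-7 - 2*o) = 3 + (7 + 2*o) = 10 + 2*o)
-58 + u(9, -8)*(-90) = -58 + (10 + 2*9)*(-90) = -58 + (10 + 18)*(-90) = -58 + 28*(-90) = -58 - 2520 = -2578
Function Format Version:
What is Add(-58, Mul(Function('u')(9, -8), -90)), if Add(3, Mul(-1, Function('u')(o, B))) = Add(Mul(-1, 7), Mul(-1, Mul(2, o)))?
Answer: -2578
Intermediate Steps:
Function('u')(o, B) = Add(10, Mul(2, o)) (Function('u')(o, B) = Add(3, Mul(-1, Add(Mul(-1, 7), Mul(-1, Mul(2, o))))) = Add(3, Mul(-1, Add(-7, Mul(-2, o)))) = Add(3, Add(7, Mul(2, o))) = Add(10, Mul(2, o)))
Add(-58, Mul(Function('u')(9, -8), -90)) = Add(-58, Mul(Add(10, Mul(2, 9)), -90)) = Add(-58, Mul(Add(10, 18), -90)) = Add(-58, Mul(28, -90)) = Add(-58, -2520) = -2578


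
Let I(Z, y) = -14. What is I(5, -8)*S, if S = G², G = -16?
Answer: -3584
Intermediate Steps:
S = 256 (S = (-16)² = 256)
I(5, -8)*S = -14*256 = -3584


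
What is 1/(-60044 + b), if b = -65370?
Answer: -1/125414 ≈ -7.9736e-6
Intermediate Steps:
1/(-60044 + b) = 1/(-60044 - 65370) = 1/(-125414) = -1/125414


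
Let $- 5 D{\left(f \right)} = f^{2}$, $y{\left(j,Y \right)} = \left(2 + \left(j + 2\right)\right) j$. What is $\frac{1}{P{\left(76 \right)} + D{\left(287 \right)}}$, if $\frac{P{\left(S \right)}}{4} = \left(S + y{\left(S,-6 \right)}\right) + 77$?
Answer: $\frac{5}{42291} \approx 0.00011823$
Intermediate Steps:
$y{\left(j,Y \right)} = j \left(4 + j\right)$ ($y{\left(j,Y \right)} = \left(2 + \left(2 + j\right)\right) j = \left(4 + j\right) j = j \left(4 + j\right)$)
$P{\left(S \right)} = 308 + 4 S + 4 S \left(4 + S\right)$ ($P{\left(S \right)} = 4 \left(\left(S + S \left(4 + S\right)\right) + 77\right) = 4 \left(77 + S + S \left(4 + S\right)\right) = 308 + 4 S + 4 S \left(4 + S\right)$)
$D{\left(f \right)} = - \frac{f^{2}}{5}$
$\frac{1}{P{\left(76 \right)} + D{\left(287 \right)}} = \frac{1}{\left(308 + 4 \cdot 76 + 4 \cdot 76 \left(4 + 76\right)\right) - \frac{287^{2}}{5}} = \frac{1}{\left(308 + 304 + 4 \cdot 76 \cdot 80\right) - \frac{82369}{5}} = \frac{1}{\left(308 + 304 + 24320\right) - \frac{82369}{5}} = \frac{1}{24932 - \frac{82369}{5}} = \frac{1}{\frac{42291}{5}} = \frac{5}{42291}$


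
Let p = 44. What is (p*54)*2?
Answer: 4752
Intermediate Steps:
(p*54)*2 = (44*54)*2 = 2376*2 = 4752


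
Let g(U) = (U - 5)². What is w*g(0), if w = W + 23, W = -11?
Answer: 300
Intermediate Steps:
g(U) = (-5 + U)²
w = 12 (w = -11 + 23 = 12)
w*g(0) = 12*(-5 + 0)² = 12*(-5)² = 12*25 = 300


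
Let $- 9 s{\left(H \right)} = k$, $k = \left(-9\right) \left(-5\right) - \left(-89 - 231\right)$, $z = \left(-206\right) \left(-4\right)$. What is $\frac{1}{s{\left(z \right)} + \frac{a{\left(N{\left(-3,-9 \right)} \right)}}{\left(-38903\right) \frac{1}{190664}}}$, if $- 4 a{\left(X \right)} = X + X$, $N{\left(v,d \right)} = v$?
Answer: $- \frac{350127}{16773559} \approx -0.020874$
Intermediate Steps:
$a{\left(X \right)} = - \frac{X}{2}$ ($a{\left(X \right)} = - \frac{X + X}{4} = - \frac{2 X}{4} = - \frac{X}{2}$)
$z = 824$
$k = 365$ ($k = 45 - \left(-89 - 231\right) = 45 - -320 = 45 + 320 = 365$)
$s{\left(H \right)} = - \frac{365}{9}$ ($s{\left(H \right)} = \left(- \frac{1}{9}\right) 365 = - \frac{365}{9}$)
$\frac{1}{s{\left(z \right)} + \frac{a{\left(N{\left(-3,-9 \right)} \right)}}{\left(-38903\right) \frac{1}{190664}}} = \frac{1}{- \frac{365}{9} + \frac{\left(- \frac{1}{2}\right) \left(-3\right)}{\left(-38903\right) \frac{1}{190664}}} = \frac{1}{- \frac{365}{9} + \frac{3}{2 \left(\left(-38903\right) \frac{1}{190664}\right)}} = \frac{1}{- \frac{365}{9} + \frac{3}{2 \left(- \frac{38903}{190664}\right)}} = \frac{1}{- \frac{365}{9} + \frac{3}{2} \left(- \frac{190664}{38903}\right)} = \frac{1}{- \frac{365}{9} - \frac{285996}{38903}} = \frac{1}{- \frac{16773559}{350127}} = - \frac{350127}{16773559}$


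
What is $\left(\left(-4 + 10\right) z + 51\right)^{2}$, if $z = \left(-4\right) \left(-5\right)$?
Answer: $29241$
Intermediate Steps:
$z = 20$
$\left(\left(-4 + 10\right) z + 51\right)^{2} = \left(\left(-4 + 10\right) 20 + 51\right)^{2} = \left(6 \cdot 20 + 51\right)^{2} = \left(120 + 51\right)^{2} = 171^{2} = 29241$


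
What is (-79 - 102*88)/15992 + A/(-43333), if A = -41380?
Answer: 269368645/692981336 ≈ 0.38871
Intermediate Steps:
(-79 - 102*88)/15992 + A/(-43333) = (-79 - 102*88)/15992 - 41380/(-43333) = (-79 - 8976)*(1/15992) - 41380*(-1/43333) = -9055*1/15992 + 41380/43333 = -9055/15992 + 41380/43333 = 269368645/692981336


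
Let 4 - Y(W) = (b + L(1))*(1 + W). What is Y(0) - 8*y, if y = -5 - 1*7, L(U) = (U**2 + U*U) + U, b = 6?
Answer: 91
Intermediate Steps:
L(U) = U + 2*U**2 (L(U) = (U**2 + U**2) + U = 2*U**2 + U = U + 2*U**2)
y = -12 (y = -5 - 7 = -12)
Y(W) = -5 - 9*W (Y(W) = 4 - (6 + 1*(1 + 2*1))*(1 + W) = 4 - (6 + 1*(1 + 2))*(1 + W) = 4 - (6 + 1*3)*(1 + W) = 4 - (6 + 3)*(1 + W) = 4 - 9*(1 + W) = 4 - (9 + 9*W) = 4 + (-9 - 9*W) = -5 - 9*W)
Y(0) - 8*y = (-5 - 9*0) - 8*(-12) = (-5 + 0) + 96 = -5 + 96 = 91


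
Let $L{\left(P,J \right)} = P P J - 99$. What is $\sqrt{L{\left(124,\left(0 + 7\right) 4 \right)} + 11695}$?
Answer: $2 \sqrt{110531} \approx 664.92$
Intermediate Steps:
$L{\left(P,J \right)} = -99 + J P^{2}$ ($L{\left(P,J \right)} = P^{2} J - 99 = J P^{2} - 99 = -99 + J P^{2}$)
$\sqrt{L{\left(124,\left(0 + 7\right) 4 \right)} + 11695} = \sqrt{\left(-99 + \left(0 + 7\right) 4 \cdot 124^{2}\right) + 11695} = \sqrt{\left(-99 + 7 \cdot 4 \cdot 15376\right) + 11695} = \sqrt{\left(-99 + 28 \cdot 15376\right) + 11695} = \sqrt{\left(-99 + 430528\right) + 11695} = \sqrt{430429 + 11695} = \sqrt{442124} = 2 \sqrt{110531}$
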